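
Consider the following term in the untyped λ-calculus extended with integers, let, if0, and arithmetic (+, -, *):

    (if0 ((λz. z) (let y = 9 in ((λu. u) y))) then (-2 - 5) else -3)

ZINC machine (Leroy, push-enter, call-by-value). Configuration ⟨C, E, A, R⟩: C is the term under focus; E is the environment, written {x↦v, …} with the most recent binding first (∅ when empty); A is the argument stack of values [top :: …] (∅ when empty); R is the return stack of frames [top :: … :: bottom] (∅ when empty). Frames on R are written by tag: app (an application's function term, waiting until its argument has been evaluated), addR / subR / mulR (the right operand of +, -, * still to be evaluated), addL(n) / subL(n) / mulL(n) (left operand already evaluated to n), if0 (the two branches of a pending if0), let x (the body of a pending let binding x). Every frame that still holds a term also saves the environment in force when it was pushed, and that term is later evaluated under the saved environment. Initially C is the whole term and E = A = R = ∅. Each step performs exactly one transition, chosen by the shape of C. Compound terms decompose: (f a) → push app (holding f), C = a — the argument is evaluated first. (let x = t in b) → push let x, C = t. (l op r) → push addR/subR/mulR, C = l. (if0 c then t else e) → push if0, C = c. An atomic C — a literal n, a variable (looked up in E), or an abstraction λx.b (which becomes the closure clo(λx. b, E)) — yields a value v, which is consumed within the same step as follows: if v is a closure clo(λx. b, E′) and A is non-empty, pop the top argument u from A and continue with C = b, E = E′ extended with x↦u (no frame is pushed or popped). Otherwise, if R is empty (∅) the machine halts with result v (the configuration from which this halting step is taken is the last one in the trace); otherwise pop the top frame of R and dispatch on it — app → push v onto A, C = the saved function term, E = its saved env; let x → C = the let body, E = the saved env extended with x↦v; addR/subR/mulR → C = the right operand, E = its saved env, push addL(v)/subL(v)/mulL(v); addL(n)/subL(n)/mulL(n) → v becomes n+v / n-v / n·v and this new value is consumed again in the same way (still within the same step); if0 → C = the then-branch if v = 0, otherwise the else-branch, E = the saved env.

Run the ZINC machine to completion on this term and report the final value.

Answer: -3

Derivation:
[0] [C=(if0 ((λz. z) (let y = 9 in ((λu. u) y))) then (-2 - 5) else -3) | E=∅ | A=∅ | R=∅]
[1] [C=((λz. z) (let y = 9 in ((λu. u) y))) | E=∅ | A=∅ | R=[if0]]
[2] [C=(let y = 9 in ((λu. u) y)) | E=∅ | A=∅ | R=[app :: if0]]
[3] [C=9 | E=∅ | A=∅ | R=[let y :: app :: if0]]
[4] [C=((λu. u) y) | E={y↦9} | A=∅ | R=[app :: if0]]
[5] [C=y | E={y↦9} | A=∅ | R=[app :: app :: if0]]
[6] [C=(λu. u) | E={y↦9} | A=[9] | R=[app :: if0]]
[7] [C=u | E={u↦9, y↦9} | A=∅ | R=[app :: if0]]
[8] [C=(λz. z) | E=∅ | A=[9] | R=[if0]]
[9] [C=z | E={z↦9} | A=∅ | R=[if0]]
[10] [C=-3 | E=∅ | A=∅ | R=∅]
→ final value -3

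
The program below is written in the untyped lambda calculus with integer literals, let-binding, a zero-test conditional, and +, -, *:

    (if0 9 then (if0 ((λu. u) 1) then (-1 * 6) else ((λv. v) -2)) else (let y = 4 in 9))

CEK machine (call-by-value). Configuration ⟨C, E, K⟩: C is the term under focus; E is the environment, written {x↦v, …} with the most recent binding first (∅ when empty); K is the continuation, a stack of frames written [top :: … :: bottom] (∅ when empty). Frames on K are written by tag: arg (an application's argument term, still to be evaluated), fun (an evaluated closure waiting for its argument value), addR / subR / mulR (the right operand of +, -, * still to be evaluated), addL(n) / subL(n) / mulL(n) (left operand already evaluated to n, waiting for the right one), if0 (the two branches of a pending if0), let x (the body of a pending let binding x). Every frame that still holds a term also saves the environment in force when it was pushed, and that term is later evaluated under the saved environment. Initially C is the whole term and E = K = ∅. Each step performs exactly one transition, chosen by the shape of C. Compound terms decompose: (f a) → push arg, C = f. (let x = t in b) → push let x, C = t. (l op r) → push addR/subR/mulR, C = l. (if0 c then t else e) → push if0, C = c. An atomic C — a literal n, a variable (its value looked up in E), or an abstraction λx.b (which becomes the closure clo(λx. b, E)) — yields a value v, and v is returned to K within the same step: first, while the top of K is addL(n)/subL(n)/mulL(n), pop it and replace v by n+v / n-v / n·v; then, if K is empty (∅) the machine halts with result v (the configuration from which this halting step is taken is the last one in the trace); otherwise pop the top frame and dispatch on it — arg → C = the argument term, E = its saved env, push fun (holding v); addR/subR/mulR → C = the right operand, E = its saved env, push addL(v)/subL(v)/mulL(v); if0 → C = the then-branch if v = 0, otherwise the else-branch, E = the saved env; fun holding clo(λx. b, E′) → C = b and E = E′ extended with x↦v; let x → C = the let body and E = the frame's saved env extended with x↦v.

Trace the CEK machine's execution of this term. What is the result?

t=0: ⟨C=(if0 9 then (if0 ((λu. u) 1) then (-1 * 6) else ((λv. v) -2)) else (let y = 4 in 9)); E=∅; K=∅⟩
t=1: ⟨C=9; E=∅; K=[if0]⟩
t=2: ⟨C=(let y = 4 in 9); E=∅; K=∅⟩
t=3: ⟨C=4; E=∅; K=[let y]⟩
t=4: ⟨C=9; E={y↦4}; K=∅⟩
→ final value 9

Answer: 9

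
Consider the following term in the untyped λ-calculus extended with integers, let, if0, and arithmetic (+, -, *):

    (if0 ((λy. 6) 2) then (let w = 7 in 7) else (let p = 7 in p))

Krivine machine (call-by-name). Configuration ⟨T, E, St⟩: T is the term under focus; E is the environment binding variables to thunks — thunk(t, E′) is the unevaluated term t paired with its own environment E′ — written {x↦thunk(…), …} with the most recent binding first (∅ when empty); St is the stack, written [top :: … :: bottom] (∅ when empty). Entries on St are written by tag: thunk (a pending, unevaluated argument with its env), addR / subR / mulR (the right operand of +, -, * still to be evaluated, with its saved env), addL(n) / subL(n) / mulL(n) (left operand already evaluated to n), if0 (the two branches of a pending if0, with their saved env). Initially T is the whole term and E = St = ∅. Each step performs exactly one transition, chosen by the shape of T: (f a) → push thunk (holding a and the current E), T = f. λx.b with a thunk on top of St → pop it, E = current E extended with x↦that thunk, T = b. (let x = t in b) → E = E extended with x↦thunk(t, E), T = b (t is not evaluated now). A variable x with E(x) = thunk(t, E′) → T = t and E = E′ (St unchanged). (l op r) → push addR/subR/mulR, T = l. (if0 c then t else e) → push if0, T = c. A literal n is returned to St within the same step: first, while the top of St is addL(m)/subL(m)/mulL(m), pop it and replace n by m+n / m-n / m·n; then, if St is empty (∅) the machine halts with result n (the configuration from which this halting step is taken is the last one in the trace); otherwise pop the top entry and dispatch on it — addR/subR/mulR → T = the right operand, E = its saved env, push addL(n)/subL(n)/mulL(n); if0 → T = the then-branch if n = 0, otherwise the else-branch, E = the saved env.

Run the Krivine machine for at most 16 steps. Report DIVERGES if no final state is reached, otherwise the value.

[0] <T=(if0 ((λy. 6) 2) then (let w = 7 in 7) else (let p = 7 in p)), E=∅, St=∅>
[1] <T=((λy. 6) 2), E=∅, St=[if0]>
[2] <T=(λy. 6), E=∅, St=[thunk :: if0]>
[3] <T=6, E={y↦thunk(2, ∅)}, St=[if0]>
[4] <T=(let p = 7 in p), E=∅, St=∅>
[5] <T=p, E={p↦thunk(7, ∅)}, St=∅>
[6] <T=7, E=∅, St=∅>
→ final value 7

Answer: 7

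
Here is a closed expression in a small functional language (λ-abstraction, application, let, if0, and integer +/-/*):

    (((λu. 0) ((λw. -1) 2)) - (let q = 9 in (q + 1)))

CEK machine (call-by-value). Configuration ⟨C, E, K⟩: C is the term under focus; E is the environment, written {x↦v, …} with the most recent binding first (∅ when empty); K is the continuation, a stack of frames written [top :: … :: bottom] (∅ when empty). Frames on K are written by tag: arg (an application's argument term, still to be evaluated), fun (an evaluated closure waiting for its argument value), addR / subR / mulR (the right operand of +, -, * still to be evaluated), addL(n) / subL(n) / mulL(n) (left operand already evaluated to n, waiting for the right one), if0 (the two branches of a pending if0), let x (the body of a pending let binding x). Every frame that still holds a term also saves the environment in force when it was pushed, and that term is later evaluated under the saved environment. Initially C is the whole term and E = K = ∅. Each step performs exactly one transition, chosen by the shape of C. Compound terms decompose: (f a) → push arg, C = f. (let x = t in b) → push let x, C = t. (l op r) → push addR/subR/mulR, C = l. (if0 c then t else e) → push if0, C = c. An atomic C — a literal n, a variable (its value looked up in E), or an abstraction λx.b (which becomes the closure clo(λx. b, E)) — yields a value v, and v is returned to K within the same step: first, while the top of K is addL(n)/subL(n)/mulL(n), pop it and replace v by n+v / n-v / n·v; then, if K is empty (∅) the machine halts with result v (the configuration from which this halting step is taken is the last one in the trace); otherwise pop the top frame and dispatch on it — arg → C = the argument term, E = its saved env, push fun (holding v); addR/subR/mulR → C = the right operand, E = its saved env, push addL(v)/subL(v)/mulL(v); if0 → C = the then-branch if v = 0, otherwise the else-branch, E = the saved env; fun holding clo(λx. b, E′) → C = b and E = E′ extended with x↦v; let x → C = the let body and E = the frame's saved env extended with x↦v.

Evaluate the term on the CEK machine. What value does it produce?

Answer: -10

Machine steps:
step 0: [C=(((λu. 0) ((λw. -1) 2)) - (let q = 9 in (q + 1))) | E=∅ | K=∅]
step 1: [C=((λu. 0) ((λw. -1) 2)) | E=∅ | K=[subR]]
step 2: [C=(λu. 0) | E=∅ | K=[arg :: subR]]
step 3: [C=((λw. -1) 2) | E=∅ | K=[fun :: subR]]
step 4: [C=(λw. -1) | E=∅ | K=[arg :: fun :: subR]]
step 5: [C=2 | E=∅ | K=[fun :: fun :: subR]]
step 6: [C=-1 | E={w↦2} | K=[fun :: subR]]
step 7: [C=0 | E={u↦-1} | K=[subR]]
step 8: [C=(let q = 9 in (q + 1)) | E=∅ | K=[subL(0)]]
step 9: [C=9 | E=∅ | K=[let q :: subL(0)]]
step 10: [C=(q + 1) | E={q↦9} | K=[subL(0)]]
step 11: [C=q | E={q↦9} | K=[addR :: subL(0)]]
step 12: [C=1 | E={q↦9} | K=[addL(9) :: subL(0)]]
→ final value -10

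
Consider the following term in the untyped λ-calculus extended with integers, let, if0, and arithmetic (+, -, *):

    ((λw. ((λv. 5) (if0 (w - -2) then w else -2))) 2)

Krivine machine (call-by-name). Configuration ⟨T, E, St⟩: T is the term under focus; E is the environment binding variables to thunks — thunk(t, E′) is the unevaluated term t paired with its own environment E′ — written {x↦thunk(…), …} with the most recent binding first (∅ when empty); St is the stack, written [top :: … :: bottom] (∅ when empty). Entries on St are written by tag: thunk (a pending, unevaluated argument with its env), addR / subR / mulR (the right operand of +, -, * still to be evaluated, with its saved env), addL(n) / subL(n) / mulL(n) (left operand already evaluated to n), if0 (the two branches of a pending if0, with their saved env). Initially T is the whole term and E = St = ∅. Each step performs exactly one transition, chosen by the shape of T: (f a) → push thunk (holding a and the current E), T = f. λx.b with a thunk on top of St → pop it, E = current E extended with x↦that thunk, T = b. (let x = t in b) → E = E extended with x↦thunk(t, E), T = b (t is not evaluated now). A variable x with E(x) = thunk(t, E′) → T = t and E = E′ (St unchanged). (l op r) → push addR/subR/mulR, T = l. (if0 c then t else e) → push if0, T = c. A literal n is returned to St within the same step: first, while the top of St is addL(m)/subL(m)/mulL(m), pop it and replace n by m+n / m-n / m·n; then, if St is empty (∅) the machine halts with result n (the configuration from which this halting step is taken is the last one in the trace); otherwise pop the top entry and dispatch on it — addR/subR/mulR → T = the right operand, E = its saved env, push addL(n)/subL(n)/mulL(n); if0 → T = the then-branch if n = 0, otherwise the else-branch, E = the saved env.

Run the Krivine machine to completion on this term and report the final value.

Answer: 5

Derivation:
[0] <T=((λw. ((λv. 5) (if0 (w - -2) then w else -2))) 2), E=∅, St=∅>
[1] <T=(λw. ((λv. 5) (if0 (w - -2) then w else -2))), E=∅, St=[thunk]>
[2] <T=((λv. 5) (if0 (w - -2) then w else -2)), E={w↦thunk(2, ∅)}, St=∅>
[3] <T=(λv. 5), E={w↦thunk(2, ∅)}, St=[thunk]>
[4] <T=5, E={v↦thunk((if0 (w - -2) then w else -2), {w↦thunk(2, ∅)}), w↦thunk(2, ∅)}, St=∅>
→ final value 5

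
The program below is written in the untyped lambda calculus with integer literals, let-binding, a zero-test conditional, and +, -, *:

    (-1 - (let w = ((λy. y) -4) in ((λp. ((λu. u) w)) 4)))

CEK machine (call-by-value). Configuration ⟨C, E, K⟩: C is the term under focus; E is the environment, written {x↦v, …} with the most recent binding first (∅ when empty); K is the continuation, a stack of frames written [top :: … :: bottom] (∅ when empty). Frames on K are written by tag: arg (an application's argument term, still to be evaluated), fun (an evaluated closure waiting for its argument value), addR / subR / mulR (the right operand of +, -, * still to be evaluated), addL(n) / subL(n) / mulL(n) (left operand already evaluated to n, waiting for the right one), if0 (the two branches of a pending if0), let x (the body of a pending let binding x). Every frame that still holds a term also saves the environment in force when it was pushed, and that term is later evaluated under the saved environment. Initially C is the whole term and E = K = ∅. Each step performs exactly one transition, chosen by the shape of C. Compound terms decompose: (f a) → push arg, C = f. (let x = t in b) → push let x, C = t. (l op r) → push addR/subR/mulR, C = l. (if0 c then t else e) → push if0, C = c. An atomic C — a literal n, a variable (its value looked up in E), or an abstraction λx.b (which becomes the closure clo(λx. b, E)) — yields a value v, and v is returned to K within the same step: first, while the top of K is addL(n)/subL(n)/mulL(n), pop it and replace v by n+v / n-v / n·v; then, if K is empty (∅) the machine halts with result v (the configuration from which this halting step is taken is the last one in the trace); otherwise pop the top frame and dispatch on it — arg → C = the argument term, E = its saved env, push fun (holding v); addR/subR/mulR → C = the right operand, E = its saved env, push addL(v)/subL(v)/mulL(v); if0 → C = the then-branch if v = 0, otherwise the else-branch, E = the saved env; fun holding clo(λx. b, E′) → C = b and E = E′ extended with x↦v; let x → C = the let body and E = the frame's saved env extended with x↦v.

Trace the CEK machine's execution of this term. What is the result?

0. [C=(-1 - (let w = ((λy. y) -4) in ((λp. ((λu. u) w)) 4))) | E=∅ | K=∅]
1. [C=-1 | E=∅ | K=[subR]]
2. [C=(let w = ((λy. y) -4) in ((λp. ((λu. u) w)) 4)) | E=∅ | K=[subL(-1)]]
3. [C=((λy. y) -4) | E=∅ | K=[let w :: subL(-1)]]
4. [C=(λy. y) | E=∅ | K=[arg :: let w :: subL(-1)]]
5. [C=-4 | E=∅ | K=[fun :: let w :: subL(-1)]]
6. [C=y | E={y↦-4} | K=[let w :: subL(-1)]]
7. [C=((λp. ((λu. u) w)) 4) | E={w↦-4} | K=[subL(-1)]]
8. [C=(λp. ((λu. u) w)) | E={w↦-4} | K=[arg :: subL(-1)]]
9. [C=4 | E={w↦-4} | K=[fun :: subL(-1)]]
10. [C=((λu. u) w) | E={p↦4, w↦-4} | K=[subL(-1)]]
11. [C=(λu. u) | E={p↦4, w↦-4} | K=[arg :: subL(-1)]]
12. [C=w | E={p↦4, w↦-4} | K=[fun :: subL(-1)]]
13. [C=u | E={u↦-4, p↦4, w↦-4} | K=[subL(-1)]]
→ final value 3

Answer: 3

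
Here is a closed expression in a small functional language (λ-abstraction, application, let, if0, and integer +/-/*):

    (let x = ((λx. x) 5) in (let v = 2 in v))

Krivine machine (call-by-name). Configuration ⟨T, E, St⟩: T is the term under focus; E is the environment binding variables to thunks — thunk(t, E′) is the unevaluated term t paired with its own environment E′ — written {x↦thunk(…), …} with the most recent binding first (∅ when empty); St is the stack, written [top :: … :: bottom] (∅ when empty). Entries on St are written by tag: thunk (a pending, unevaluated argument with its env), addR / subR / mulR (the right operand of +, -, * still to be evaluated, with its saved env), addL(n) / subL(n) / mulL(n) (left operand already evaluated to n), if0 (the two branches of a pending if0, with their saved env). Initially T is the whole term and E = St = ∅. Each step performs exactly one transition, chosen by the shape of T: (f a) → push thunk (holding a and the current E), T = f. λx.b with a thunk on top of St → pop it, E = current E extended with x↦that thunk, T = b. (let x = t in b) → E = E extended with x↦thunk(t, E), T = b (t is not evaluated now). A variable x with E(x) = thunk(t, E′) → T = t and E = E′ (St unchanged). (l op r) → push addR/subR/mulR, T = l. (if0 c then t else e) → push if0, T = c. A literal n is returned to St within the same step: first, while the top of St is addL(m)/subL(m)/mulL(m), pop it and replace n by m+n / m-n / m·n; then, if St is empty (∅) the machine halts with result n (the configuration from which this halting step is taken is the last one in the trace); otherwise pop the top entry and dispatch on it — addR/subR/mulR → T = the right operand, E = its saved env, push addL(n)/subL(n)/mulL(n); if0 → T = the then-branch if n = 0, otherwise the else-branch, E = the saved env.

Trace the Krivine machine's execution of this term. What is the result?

[0] [T=(let x = ((λx. x) 5) in (let v = 2 in v)) | E=∅ | St=∅]
[1] [T=(let v = 2 in v) | E={x↦thunk(((λx. x) 5), ∅)} | St=∅]
[2] [T=v | E={v↦thunk(2, {x↦thunk(((λx. x) 5), ∅)}), x↦thunk(((λx. x) 5), ∅)} | St=∅]
[3] [T=2 | E={x↦thunk(((λx. x) 5), ∅)} | St=∅]
→ final value 2

Answer: 2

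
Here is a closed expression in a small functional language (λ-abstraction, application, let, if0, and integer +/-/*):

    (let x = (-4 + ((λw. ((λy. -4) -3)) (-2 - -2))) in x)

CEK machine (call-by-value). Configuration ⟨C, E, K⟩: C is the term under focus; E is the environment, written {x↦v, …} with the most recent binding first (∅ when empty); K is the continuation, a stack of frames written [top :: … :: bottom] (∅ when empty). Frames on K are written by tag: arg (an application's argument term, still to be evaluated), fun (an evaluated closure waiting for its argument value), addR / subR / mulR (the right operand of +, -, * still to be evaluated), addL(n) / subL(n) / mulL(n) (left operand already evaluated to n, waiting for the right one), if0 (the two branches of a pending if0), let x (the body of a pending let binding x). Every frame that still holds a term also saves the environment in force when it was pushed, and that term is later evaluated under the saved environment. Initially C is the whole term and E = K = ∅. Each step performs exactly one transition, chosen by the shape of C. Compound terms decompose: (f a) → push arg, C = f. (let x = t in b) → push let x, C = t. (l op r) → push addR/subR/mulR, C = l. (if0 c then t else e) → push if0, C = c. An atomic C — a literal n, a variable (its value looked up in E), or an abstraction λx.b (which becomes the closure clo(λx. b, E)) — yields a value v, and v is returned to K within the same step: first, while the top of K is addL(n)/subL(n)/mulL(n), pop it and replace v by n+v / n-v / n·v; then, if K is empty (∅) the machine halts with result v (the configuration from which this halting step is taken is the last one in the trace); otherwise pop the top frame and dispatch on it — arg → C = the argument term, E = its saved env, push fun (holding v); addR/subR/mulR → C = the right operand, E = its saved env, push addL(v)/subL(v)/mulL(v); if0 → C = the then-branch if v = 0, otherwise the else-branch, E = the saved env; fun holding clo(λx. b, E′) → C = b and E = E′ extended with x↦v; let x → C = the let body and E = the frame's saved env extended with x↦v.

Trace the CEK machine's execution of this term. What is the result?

0. [C=(let x = (-4 + ((λw. ((λy. -4) -3)) (-2 - -2))) in x) | E=∅ | K=∅]
1. [C=(-4 + ((λw. ((λy. -4) -3)) (-2 - -2))) | E=∅ | K=[let x]]
2. [C=-4 | E=∅ | K=[addR :: let x]]
3. [C=((λw. ((λy. -4) -3)) (-2 - -2)) | E=∅ | K=[addL(-4) :: let x]]
4. [C=(λw. ((λy. -4) -3)) | E=∅ | K=[arg :: addL(-4) :: let x]]
5. [C=(-2 - -2) | E=∅ | K=[fun :: addL(-4) :: let x]]
6. [C=-2 | E=∅ | K=[subR :: fun :: addL(-4) :: let x]]
7. [C=-2 | E=∅ | K=[subL(-2) :: fun :: addL(-4) :: let x]]
8. [C=((λy. -4) -3) | E={w↦0} | K=[addL(-4) :: let x]]
9. [C=(λy. -4) | E={w↦0} | K=[arg :: addL(-4) :: let x]]
10. [C=-3 | E={w↦0} | K=[fun :: addL(-4) :: let x]]
11. [C=-4 | E={y↦-3, w↦0} | K=[addL(-4) :: let x]]
12. [C=x | E={x↦-8} | K=∅]
→ final value -8

Answer: -8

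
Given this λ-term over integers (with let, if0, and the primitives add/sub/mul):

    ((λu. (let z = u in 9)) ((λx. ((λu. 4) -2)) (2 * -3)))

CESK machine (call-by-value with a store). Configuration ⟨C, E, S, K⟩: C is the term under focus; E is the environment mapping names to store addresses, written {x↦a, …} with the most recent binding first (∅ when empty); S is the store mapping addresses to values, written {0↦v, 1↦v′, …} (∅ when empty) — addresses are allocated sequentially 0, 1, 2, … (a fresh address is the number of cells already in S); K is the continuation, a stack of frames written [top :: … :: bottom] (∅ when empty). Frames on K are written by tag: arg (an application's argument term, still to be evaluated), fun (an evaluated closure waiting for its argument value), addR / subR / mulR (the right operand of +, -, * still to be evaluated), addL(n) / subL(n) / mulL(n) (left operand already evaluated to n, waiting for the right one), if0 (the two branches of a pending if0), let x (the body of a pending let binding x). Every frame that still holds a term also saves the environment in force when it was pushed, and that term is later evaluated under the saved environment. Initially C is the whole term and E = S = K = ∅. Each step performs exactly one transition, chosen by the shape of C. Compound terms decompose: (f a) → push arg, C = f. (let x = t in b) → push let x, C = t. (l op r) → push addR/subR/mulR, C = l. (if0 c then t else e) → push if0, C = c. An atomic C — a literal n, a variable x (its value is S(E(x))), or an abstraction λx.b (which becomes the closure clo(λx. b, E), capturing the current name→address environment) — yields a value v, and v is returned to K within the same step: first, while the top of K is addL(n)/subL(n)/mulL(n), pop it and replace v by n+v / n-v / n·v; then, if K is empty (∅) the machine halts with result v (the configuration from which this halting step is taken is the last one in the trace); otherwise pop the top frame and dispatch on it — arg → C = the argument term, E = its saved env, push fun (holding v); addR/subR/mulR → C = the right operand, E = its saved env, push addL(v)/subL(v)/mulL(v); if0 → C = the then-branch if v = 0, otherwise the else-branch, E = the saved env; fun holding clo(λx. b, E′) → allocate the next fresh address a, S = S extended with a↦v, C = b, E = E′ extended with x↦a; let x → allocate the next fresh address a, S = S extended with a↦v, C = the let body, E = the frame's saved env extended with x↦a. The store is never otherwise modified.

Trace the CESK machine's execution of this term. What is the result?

[0] ⟨C=((λu. (let z = u in 9)) ((λx. ((λu. 4) -2)) (2 * -3))); E=∅; S=∅; K=∅⟩
[1] ⟨C=(λu. (let z = u in 9)); E=∅; S=∅; K=[arg]⟩
[2] ⟨C=((λx. ((λu. 4) -2)) (2 * -3)); E=∅; S=∅; K=[fun]⟩
[3] ⟨C=(λx. ((λu. 4) -2)); E=∅; S=∅; K=[arg :: fun]⟩
[4] ⟨C=(2 * -3); E=∅; S=∅; K=[fun :: fun]⟩
[5] ⟨C=2; E=∅; S=∅; K=[mulR :: fun :: fun]⟩
[6] ⟨C=-3; E=∅; S=∅; K=[mulL(2) :: fun :: fun]⟩
[7] ⟨C=((λu. 4) -2); E={x↦0}; S={0↦-6}; K=[fun]⟩
[8] ⟨C=(λu. 4); E={x↦0}; S={0↦-6}; K=[arg :: fun]⟩
[9] ⟨C=-2; E={x↦0}; S={0↦-6}; K=[fun :: fun]⟩
[10] ⟨C=4; E={u↦1, x↦0}; S={0↦-6, 1↦-2}; K=[fun]⟩
[11] ⟨C=(let z = u in 9); E={u↦2}; S={0↦-6, 1↦-2, 2↦4}; K=∅⟩
[12] ⟨C=u; E={u↦2}; S={0↦-6, 1↦-2, 2↦4}; K=[let z]⟩
[13] ⟨C=9; E={z↦3, u↦2}; S={0↦-6, 1↦-2, 2↦4, 3↦4}; K=∅⟩
→ final value 9

Answer: 9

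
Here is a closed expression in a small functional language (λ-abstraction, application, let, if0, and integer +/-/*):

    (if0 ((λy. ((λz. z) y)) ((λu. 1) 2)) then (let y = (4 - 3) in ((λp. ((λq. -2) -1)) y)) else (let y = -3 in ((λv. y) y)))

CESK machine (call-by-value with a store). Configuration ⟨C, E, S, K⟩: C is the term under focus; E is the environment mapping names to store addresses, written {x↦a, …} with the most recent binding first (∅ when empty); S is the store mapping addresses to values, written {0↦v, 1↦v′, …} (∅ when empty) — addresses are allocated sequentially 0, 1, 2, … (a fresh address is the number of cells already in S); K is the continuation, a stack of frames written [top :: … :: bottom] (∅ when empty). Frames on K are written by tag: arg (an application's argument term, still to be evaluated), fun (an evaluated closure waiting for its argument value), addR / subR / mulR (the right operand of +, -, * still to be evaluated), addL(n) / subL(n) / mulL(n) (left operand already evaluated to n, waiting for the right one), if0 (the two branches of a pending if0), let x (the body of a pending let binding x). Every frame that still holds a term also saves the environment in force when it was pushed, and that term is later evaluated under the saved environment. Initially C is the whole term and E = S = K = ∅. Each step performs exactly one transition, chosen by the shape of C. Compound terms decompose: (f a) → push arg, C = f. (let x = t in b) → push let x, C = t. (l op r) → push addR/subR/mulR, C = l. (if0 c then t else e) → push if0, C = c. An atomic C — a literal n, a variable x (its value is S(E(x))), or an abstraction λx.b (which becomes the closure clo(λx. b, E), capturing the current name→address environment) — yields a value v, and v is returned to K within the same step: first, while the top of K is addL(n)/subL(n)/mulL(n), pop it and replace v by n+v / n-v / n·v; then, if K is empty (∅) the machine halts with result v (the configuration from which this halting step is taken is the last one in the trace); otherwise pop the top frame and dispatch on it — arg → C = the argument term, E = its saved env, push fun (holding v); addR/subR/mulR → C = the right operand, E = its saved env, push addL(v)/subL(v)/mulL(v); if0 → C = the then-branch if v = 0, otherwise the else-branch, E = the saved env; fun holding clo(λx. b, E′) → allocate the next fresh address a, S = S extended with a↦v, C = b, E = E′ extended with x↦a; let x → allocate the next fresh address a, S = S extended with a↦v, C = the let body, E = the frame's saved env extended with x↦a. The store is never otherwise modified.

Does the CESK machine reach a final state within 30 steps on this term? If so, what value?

[0] [C=(if0 ((λy. ((λz. z) y)) ((λu. 1) 2)) then (let y = (4 - 3) in ((λp. ((λq. -2) -1)) y)) else (let y = -3 in ((λv. y) y))) | E=∅ | S=∅ | K=∅]
[1] [C=((λy. ((λz. z) y)) ((λu. 1) 2)) | E=∅ | S=∅ | K=[if0]]
[2] [C=(λy. ((λz. z) y)) | E=∅ | S=∅ | K=[arg :: if0]]
[3] [C=((λu. 1) 2) | E=∅ | S=∅ | K=[fun :: if0]]
[4] [C=(λu. 1) | E=∅ | S=∅ | K=[arg :: fun :: if0]]
[5] [C=2 | E=∅ | S=∅ | K=[fun :: fun :: if0]]
[6] [C=1 | E={u↦0} | S={0↦2} | K=[fun :: if0]]
[7] [C=((λz. z) y) | E={y↦1} | S={0↦2, 1↦1} | K=[if0]]
[8] [C=(λz. z) | E={y↦1} | S={0↦2, 1↦1} | K=[arg :: if0]]
[9] [C=y | E={y↦1} | S={0↦2, 1↦1} | K=[fun :: if0]]
[10] [C=z | E={z↦2, y↦1} | S={0↦2, 1↦1, 2↦1} | K=[if0]]
[11] [C=(let y = -3 in ((λv. y) y)) | E=∅ | S={0↦2, 1↦1, 2↦1} | K=∅]
[12] [C=-3 | E=∅ | S={0↦2, 1↦1, 2↦1} | K=[let y]]
[13] [C=((λv. y) y) | E={y↦3} | S={0↦2, 1↦1, 2↦1, 3↦-3} | K=∅]
[14] [C=(λv. y) | E={y↦3} | S={0↦2, 1↦1, 2↦1, 3↦-3} | K=[arg]]
[15] [C=y | E={y↦3} | S={0↦2, 1↦1, 2↦1, 3↦-3} | K=[fun]]
[16] [C=y | E={v↦4, y↦3} | S={0↦2, 1↦1, 2↦1, 3↦-3, 4↦-3} | K=∅]
→ final value -3

Answer: -3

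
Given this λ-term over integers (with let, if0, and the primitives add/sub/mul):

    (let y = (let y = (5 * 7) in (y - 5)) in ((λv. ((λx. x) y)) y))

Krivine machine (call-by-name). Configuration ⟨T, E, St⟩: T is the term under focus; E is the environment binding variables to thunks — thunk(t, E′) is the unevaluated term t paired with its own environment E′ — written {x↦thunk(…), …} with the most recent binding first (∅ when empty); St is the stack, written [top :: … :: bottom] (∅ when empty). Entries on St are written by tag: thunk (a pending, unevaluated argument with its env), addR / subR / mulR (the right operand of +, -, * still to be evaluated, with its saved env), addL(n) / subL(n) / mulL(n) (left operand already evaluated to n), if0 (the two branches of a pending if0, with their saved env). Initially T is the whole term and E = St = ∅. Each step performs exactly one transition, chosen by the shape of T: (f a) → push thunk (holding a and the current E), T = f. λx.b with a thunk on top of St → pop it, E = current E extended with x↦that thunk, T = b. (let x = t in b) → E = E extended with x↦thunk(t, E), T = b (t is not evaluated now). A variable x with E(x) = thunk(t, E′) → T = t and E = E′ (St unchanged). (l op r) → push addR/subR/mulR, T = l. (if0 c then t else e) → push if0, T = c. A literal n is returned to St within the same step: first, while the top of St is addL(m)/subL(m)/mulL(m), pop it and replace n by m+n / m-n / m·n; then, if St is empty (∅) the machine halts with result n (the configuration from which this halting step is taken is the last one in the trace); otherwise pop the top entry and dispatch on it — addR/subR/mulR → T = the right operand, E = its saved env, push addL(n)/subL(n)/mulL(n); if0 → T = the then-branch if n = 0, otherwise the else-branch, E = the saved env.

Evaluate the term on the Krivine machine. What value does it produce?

Answer: 30

Machine steps:
step 0: [T=(let y = (let y = (5 * 7) in (y - 5)) in ((λv. ((λx. x) y)) y)) | E=∅ | St=∅]
step 1: [T=((λv. ((λx. x) y)) y) | E={y↦thunk((let y = (5 * 7) in (y - 5)), ∅)} | St=∅]
step 2: [T=(λv. ((λx. x) y)) | E={y↦thunk((let y = (5 * 7) in (y - 5)), ∅)} | St=[thunk]]
step 3: [T=((λx. x) y) | E={v↦thunk(y, {y↦thunk((let y = (5 * 7) in (y - 5)), ∅)}), y↦thunk((let y = (5 * 7) in (y - 5)), ∅)} | St=∅]
step 4: [T=(λx. x) | E={v↦thunk(y, {y↦thunk((let y = (5 * 7) in (y - 5)), ∅)}), y↦thunk((let y = (5 * 7) in (y - 5)), ∅)} | St=[thunk]]
step 5: [T=x | E={x↦thunk(y, {v↦thunk(y, {y↦thunk((let y = (5 * 7) in (y - 5)), ∅)}), y↦thunk((let y = (5 * 7) in (y - 5)), ∅)}), v↦thunk(y, {y↦thunk((let y = (5 * 7) in (y - 5)), ∅)}), y↦thunk((let y = (5 * 7) in (y - 5)), ∅)} | St=∅]
step 6: [T=y | E={v↦thunk(y, {y↦thunk((let y = (5 * 7) in (y - 5)), ∅)}), y↦thunk((let y = (5 * 7) in (y - 5)), ∅)} | St=∅]
step 7: [T=(let y = (5 * 7) in (y - 5)) | E=∅ | St=∅]
step 8: [T=(y - 5) | E={y↦thunk((5 * 7), ∅)} | St=∅]
step 9: [T=y | E={y↦thunk((5 * 7), ∅)} | St=[subR]]
step 10: [T=(5 * 7) | E=∅ | St=[subR]]
step 11: [T=5 | E=∅ | St=[mulR :: subR]]
step 12: [T=7 | E=∅ | St=[mulL(5) :: subR]]
step 13: [T=5 | E={y↦thunk((5 * 7), ∅)} | St=[subL(35)]]
→ final value 30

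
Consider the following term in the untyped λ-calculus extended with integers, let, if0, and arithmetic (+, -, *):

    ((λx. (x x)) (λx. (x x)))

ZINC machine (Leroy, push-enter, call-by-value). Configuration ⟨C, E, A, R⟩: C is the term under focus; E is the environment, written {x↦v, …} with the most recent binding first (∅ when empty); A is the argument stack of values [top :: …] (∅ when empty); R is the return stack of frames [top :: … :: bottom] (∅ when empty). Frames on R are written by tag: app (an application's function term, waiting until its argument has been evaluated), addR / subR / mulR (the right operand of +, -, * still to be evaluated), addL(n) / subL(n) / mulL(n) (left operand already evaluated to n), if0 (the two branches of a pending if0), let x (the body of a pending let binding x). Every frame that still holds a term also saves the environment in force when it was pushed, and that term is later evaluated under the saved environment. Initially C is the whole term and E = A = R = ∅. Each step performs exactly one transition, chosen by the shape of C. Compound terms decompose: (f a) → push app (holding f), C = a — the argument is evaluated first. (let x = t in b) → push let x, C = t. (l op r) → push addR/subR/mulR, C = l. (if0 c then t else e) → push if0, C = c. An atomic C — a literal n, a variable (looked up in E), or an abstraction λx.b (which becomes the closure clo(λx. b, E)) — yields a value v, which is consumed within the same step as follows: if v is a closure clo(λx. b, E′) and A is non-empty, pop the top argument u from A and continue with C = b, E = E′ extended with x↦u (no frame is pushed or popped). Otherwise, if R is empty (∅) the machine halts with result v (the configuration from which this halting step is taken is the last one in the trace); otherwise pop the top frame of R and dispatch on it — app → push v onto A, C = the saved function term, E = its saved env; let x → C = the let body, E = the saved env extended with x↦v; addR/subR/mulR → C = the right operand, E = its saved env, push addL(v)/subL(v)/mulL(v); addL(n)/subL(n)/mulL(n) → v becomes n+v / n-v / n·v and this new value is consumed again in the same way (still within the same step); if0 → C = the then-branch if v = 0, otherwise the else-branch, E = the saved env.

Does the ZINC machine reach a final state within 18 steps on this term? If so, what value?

Answer: DIVERGES (no final state within 18 steps)

Machine steps:
step 0: ⟨C=((λx. (x x)) (λx. (x x))); E=∅; A=∅; R=∅⟩
step 1: ⟨C=(λx. (x x)); E=∅; A=∅; R=[app]⟩
step 2: ⟨C=(λx. (x x)); E=∅; A=[clo(λx. (x x), ∅)]; R=∅⟩
step 3: ⟨C=(x x); E={x↦clo(λx. (x x), ∅)}; A=∅; R=∅⟩
step 4: ⟨C=x; E={x↦clo(λx. (x x), ∅)}; A=∅; R=[app]⟩
step 5: ⟨C=x; E={x↦clo(λx. (x x), ∅)}; A=[clo(λx. (x x), ∅)]; R=∅⟩
… configuration repeats with period 3 (steps 3–5 recur indefinitely) …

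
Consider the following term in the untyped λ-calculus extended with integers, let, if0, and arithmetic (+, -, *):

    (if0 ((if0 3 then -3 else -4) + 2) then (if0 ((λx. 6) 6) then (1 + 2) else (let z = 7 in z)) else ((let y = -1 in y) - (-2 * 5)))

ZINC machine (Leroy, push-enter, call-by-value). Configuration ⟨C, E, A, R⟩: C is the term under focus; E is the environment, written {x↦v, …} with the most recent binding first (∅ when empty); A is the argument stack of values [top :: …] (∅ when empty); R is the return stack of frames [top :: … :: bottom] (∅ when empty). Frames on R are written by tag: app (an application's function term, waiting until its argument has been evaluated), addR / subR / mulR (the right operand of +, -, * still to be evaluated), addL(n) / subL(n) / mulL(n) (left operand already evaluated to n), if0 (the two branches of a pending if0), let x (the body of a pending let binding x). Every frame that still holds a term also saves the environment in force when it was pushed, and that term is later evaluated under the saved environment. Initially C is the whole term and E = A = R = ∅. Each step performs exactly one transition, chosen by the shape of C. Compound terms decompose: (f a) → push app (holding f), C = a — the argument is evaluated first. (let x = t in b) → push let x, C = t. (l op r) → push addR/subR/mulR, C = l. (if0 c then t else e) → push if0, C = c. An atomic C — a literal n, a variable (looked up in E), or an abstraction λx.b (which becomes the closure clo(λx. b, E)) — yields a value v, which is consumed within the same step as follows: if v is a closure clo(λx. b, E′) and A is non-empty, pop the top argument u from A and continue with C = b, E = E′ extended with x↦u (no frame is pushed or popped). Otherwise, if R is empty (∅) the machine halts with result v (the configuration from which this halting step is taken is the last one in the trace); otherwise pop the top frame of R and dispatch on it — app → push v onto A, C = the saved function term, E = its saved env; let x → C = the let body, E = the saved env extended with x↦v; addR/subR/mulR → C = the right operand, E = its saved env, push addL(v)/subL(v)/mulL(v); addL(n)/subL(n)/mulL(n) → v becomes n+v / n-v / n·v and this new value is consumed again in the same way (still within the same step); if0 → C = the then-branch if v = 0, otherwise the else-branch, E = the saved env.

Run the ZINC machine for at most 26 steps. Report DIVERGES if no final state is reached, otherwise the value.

t=0: <C=(if0 ((if0 3 then -3 else -4) + 2) then (if0 ((λx. 6) 6) then (1 + 2) else (let z = 7 in z)) else ((let y = -1 in y) - (-2 * 5))), E=∅, A=∅, R=∅>
t=1: <C=((if0 3 then -3 else -4) + 2), E=∅, A=∅, R=[if0]>
t=2: <C=(if0 3 then -3 else -4), E=∅, A=∅, R=[addR :: if0]>
t=3: <C=3, E=∅, A=∅, R=[if0 :: addR :: if0]>
t=4: <C=-4, E=∅, A=∅, R=[addR :: if0]>
t=5: <C=2, E=∅, A=∅, R=[addL(-4) :: if0]>
t=6: <C=((let y = -1 in y) - (-2 * 5)), E=∅, A=∅, R=∅>
t=7: <C=(let y = -1 in y), E=∅, A=∅, R=[subR]>
t=8: <C=-1, E=∅, A=∅, R=[let y :: subR]>
t=9: <C=y, E={y↦-1}, A=∅, R=[subR]>
t=10: <C=(-2 * 5), E=∅, A=∅, R=[subL(-1)]>
t=11: <C=-2, E=∅, A=∅, R=[mulR :: subL(-1)]>
t=12: <C=5, E=∅, A=∅, R=[mulL(-2) :: subL(-1)]>
→ final value 9

Answer: 9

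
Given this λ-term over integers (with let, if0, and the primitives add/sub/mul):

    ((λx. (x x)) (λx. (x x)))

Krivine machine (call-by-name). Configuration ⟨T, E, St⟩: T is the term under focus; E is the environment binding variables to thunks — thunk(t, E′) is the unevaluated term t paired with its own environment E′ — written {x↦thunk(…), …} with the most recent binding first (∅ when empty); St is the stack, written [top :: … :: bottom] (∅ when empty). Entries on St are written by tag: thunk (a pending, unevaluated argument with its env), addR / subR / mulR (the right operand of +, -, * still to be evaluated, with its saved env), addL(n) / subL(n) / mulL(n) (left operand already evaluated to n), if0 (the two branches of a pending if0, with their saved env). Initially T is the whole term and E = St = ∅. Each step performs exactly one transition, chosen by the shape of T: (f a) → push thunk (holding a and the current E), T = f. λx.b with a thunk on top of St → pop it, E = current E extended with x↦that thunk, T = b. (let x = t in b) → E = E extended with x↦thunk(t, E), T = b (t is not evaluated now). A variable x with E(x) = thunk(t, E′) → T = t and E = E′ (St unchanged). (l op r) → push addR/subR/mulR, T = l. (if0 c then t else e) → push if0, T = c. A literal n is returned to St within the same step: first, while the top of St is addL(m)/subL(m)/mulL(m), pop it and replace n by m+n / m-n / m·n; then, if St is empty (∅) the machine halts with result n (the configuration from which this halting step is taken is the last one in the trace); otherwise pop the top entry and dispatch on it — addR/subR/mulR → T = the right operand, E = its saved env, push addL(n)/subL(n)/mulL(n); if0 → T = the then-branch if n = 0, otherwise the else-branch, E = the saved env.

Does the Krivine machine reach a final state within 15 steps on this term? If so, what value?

[0] <T=((λx. (x x)) (λx. (x x))), E=∅, St=∅>
[1] <T=(λx. (x x)), E=∅, St=[thunk]>
[2] <T=(x x), E={x↦thunk((λx. (x x)), ∅)}, St=∅>
[3] <T=x, E={x↦thunk((λx. (x x)), ∅)}, St=[thunk]>
[4] <T=(λx. (x x)), E=∅, St=[thunk]>
[5] <T=(x x), E={x↦thunk(x, {x↦thunk((λx. (x x)), ∅)})}, St=∅>
[6] <T=x, E={x↦thunk(x, {x↦thunk((λx. (x x)), ∅)})}, St=[thunk]>
[7] <T=x, E={x↦thunk((λx. (x x)), ∅)}, St=[thunk]>
[8] <T=(λx. (x x)), E=∅, St=[thunk]>
[9] <T=(x x), E={x↦thunk(x, {x↦thunk(x, {x↦thunk((λx. (x x)), ∅)})})}, St=∅>
[10] <T=x, E={x↦thunk(x, {x↦thunk(x, {x↦thunk((λx. (x x)), ∅)})})}, St=[thunk]>
[11] <T=x, E={x↦thunk(x, {x↦thunk((λx. (x x)), ∅)})}, St=[thunk]>
[12] <T=x, E={x↦thunk((λx. (x x)), ∅)}, St=[thunk]>
[13] <T=(λx. (x x)), E=∅, St=[thunk]>
[14] <T=(x x), E={x↦thunk(x, {x↦thunk(x, {x↦thunk(x, {x↦thunk((λx. (x x)), ∅)})})})}, St=∅>
[15] <T=x, E={x↦thunk(x, {x↦thunk(x, {x↦thunk(x, {x↦thunk((λx. (x x)), ∅)})})})}, St=[thunk]>
→ 15 transitions taken and the configuration is still not final: no result within 15 steps

Answer: DIVERGES (no final state within 15 steps)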